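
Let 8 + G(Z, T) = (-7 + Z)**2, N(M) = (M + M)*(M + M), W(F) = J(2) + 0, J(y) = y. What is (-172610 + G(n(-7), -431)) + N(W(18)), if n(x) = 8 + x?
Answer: -172566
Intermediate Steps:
W(F) = 2 (W(F) = 2 + 0 = 2)
N(M) = 4*M**2 (N(M) = (2*M)*(2*M) = 4*M**2)
G(Z, T) = -8 + (-7 + Z)**2
(-172610 + G(n(-7), -431)) + N(W(18)) = (-172610 + (-8 + (-7 + (8 - 7))**2)) + 4*2**2 = (-172610 + (-8 + (-7 + 1)**2)) + 4*4 = (-172610 + (-8 + (-6)**2)) + 16 = (-172610 + (-8 + 36)) + 16 = (-172610 + 28) + 16 = -172582 + 16 = -172566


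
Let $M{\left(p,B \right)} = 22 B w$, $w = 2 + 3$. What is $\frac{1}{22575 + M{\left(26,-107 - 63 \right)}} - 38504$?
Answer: $- \frac{149202999}{3875} \approx -38504.0$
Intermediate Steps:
$w = 5$
$M{\left(p,B \right)} = 110 B$ ($M{\left(p,B \right)} = 22 B 5 = 110 B$)
$\frac{1}{22575 + M{\left(26,-107 - 63 \right)}} - 38504 = \frac{1}{22575 + 110 \left(-107 - 63\right)} - 38504 = \frac{1}{22575 + 110 \left(-170\right)} - 38504 = \frac{1}{22575 - 18700} - 38504 = \frac{1}{3875} - 38504 = - \frac{149202999}{3875}$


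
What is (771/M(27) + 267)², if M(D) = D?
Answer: 7075600/81 ≈ 87353.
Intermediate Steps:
(771/M(27) + 267)² = (771/27 + 267)² = (771*(1/27) + 267)² = (257/9 + 267)² = (2660/9)² = 7075600/81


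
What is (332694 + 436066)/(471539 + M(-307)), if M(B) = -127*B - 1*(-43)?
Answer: 768760/510571 ≈ 1.5057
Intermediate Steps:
M(B) = 43 - 127*B (M(B) = -127*B + 43 = 43 - 127*B)
(332694 + 436066)/(471539 + M(-307)) = (332694 + 436066)/(471539 + (43 - 127*(-307))) = 768760/(471539 + (43 + 38989)) = 768760/(471539 + 39032) = 768760/510571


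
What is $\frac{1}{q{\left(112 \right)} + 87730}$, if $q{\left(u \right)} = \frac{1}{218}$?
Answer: $\frac{218}{19125141} \approx 1.1399 \cdot 10^{-5}$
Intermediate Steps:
$q{\left(u \right)} = \frac{1}{218}$
$\frac{1}{q{\left(112 \right)} + 87730} = \frac{1}{\frac{1}{218} + 87730} = \frac{1}{\frac{19125141}{218}} = \frac{218}{19125141}$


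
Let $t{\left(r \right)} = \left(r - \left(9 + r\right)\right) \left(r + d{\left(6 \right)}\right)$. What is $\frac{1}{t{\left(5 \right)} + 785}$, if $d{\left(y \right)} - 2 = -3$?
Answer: $\frac{1}{749} \approx 0.0013351$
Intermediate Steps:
$d{\left(y \right)} = -1$ ($d{\left(y \right)} = 2 - 3 = -1$)
$t{\left(r \right)} = 9 - 9 r$ ($t{\left(r \right)} = \left(r - \left(9 + r\right)\right) \left(r - 1\right) = - 9 \left(-1 + r\right) = 9 - 9 r$)
$\frac{1}{t{\left(5 \right)} + 785} = \frac{1}{\left(9 - 45\right) + 785} = \frac{1}{-36 + 785} = \frac{1}{749}$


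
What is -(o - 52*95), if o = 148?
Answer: 4792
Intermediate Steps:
-(o - 52*95) = -(148 - 52*95) = -(148 - 4940) = -1*(-4792) = 4792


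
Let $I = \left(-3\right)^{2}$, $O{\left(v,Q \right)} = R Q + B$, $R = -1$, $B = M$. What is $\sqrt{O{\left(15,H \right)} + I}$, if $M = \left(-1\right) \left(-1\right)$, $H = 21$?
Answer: $i \sqrt{11} \approx 3.3166 i$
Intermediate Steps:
$M = 1$
$B = 1$
$O{\left(v,Q \right)} = 1 - Q$ ($O{\left(v,Q \right)} = - Q + 1 = 1 - Q$)
$I = 9$
$\sqrt{O{\left(15,H \right)} + I} = \sqrt{\left(1 - 21\right) + 9} = \sqrt{-20 + 9} = \sqrt{-11} = i \sqrt{11}$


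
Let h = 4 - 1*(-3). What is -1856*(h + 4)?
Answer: -20416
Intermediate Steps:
h = 7 (h = 4 + 3 = 7)
-1856*(h + 4) = -1856*(7 + 4) = -1856*11 = -232*88 = -20416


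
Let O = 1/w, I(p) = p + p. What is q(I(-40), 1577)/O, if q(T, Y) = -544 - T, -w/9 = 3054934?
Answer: 12757404384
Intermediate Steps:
I(p) = 2*p
w = -27494406 (w = -9*3054934 = -27494406)
O = -1/27494406 (O = 1/(-27494406) = -1/27494406 ≈ -3.6371e-8)
q(I(-40), 1577)/O = (-544 - 2*(-40))/(-1/27494406) = (-544 - 1*(-80))*(-27494406) = (-544 + 80)*(-27494406) = -464*(-27494406) = 12757404384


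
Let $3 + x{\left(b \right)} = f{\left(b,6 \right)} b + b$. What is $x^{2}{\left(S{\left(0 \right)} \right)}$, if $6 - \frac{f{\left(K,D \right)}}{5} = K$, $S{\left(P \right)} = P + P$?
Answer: $9$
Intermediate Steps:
$S{\left(P \right)} = 2 P$
$f{\left(K,D \right)} = 30 - 5 K$
$x{\left(b \right)} = -3 + b + b \left(30 - 5 b\right)$ ($x{\left(b \right)} = -3 + \left(\left(30 - 5 b\right) b + b\right) = -3 + \left(b \left(30 - 5 b\right) + b\right) = -3 + \left(b + b \left(30 - 5 b\right)\right) = -3 + b + b \left(30 - 5 b\right)$)
$x^{2}{\left(S{\left(0 \right)} \right)} = \left(-3 + 2 \cdot 0 - 5 \cdot 2 \cdot 0 \left(-6 + 2 \cdot 0\right)\right)^{2} = \left(-3 + 0 - 0 \left(-6 + 0\right)\right)^{2} = \left(-3 + 0 - 0 \left(-6\right)\right)^{2} = \left(-3 + 0 + 0\right)^{2} = \left(-3\right)^{2} = 9$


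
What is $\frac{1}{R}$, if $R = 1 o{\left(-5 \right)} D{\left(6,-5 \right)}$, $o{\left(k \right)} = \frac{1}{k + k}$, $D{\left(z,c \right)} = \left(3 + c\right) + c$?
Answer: $\frac{10}{7} \approx 1.4286$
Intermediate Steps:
$D{\left(z,c \right)} = 3 + 2 c$
$o{\left(k \right)} = \frac{1}{2 k}$
$R = \frac{7}{10}$ ($R = 1 \frac{1}{2 \left(-5\right)} \left(3 + 2 \left(-5\right)\right) = 1 \cdot \frac{1}{2} \left(- \frac{1}{5}\right) \left(3 - 10\right) = 1 \left(- \frac{1}{10}\right) \left(-7\right) = \left(- \frac{1}{10}\right) \left(-7\right) = \frac{7}{10} \approx 0.7$)
$\frac{1}{R} = \frac{1}{\frac{7}{10}} = \frac{10}{7}$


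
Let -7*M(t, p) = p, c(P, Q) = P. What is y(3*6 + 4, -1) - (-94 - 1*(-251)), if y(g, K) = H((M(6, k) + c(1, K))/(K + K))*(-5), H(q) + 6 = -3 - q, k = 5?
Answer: -789/7 ≈ -112.71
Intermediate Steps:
M(t, p) = -p/7
H(q) = -9 - q (H(q) = -6 + (-3 - q) = -9 - q)
y(g, K) = 45 + 5/(7*K) (y(g, K) = (-9 - (-⅐*5 + 1)/(K + K))*(-5) = (-9 - (-5/7 + 1)/(2*K))*(-5) = (-9 - 2*1/(2*K)/7)*(-5) = (-9 - 1/(7*K))*(-5) = 45 + 5/(7*K))
y(3*6 + 4, -1) - (-94 - 1*(-251)) = (45 + (5/7)/(-1)) - (-94 - 1*(-251)) = (45 + (5/7)*(-1)) - (-94 + 251) = (45 - 5/7) - 1*157 = 310/7 - 157 = -789/7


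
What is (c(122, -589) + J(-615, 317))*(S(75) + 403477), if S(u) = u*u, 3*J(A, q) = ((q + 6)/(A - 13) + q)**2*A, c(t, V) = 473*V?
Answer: -1678942125498799243/197192 ≈ -8.5143e+12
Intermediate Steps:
J(A, q) = A*(q + (6 + q)/(-13 + A))**2/3 (J(A, q) = (((q + 6)/(A - 13) + q)**2*A)/3 = (((6 + q)/(-13 + A) + q)**2*A)/3 = ((q + (6 + q)/(-13 + A))**2*A)/3 = (A*(q + (6 + q)/(-13 + A))**2)/3 = A*(q + (6 + q)/(-13 + A))**2/3)
S(u) = u**2
(c(122, -589) + J(-615, 317))*(S(75) + 403477) = (473*(-589) + (1/3)*(-615)*(6 - 12*317 - 615*317)**2/(-13 - 615)**2)*(75**2 + 403477) = (-278597 + (1/3)*(-615)*(6 - 3804 - 194955)**2/(-628)**2)*(5625 + 403477) = (-278597 + (1/3)*(-615)*(1/394384)*(-198753)**2)*409102 = (-278597 + (1/3)*(-615)*(1/394384)*39502755009)*409102 = (-278597 - 8098064776845/394384)*409102 = -8207938976093/394384*409102 = -1678942125498799243/197192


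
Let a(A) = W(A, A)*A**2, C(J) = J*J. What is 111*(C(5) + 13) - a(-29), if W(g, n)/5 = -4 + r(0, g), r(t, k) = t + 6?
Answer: -4192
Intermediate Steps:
r(t, k) = 6 + t
W(g, n) = 10 (W(g, n) = 5*(-4 + (6 + 0)) = 5*(-4 + 6) = 5*2 = 10)
C(J) = J**2
a(A) = 10*A**2
111*(C(5) + 13) - a(-29) = 111*(5**2 + 13) - 10*(-29)**2 = 111*(25 + 13) - 10*841 = 111*38 - 1*8410 = 4218 - 8410 = -4192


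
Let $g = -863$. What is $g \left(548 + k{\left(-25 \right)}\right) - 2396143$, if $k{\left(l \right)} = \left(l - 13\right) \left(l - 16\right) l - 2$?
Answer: $30746509$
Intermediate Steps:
$k{\left(l \right)} = -2 + l \left(-16 + l\right) \left(-13 + l\right)$ ($k{\left(l \right)} = \left(-13 + l\right) \left(-16 + l\right) l - 2 = \left(-16 + l\right) \left(-13 + l\right) l - 2 = l \left(-16 + l\right) \left(-13 + l\right) - 2 = -2 + l \left(-16 + l\right) \left(-13 + l\right)$)
$g \left(548 + k{\left(-25 \right)}\right) - 2396143 = - 863 \left(548 + \left(-2 + \left(-25\right)^{3} - 29 \left(-25\right)^{2} + 208 \left(-25\right)\right)\right) - 2396143 = - 863 \left(548 - 38952\right) - 2396143 = \left(-863\right) \left(-38404\right) - 2396143 = 33142652 - 2396143 = 30746509$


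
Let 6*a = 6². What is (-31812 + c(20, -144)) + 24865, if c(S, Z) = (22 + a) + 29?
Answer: -6890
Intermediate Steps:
a = 6 (a = (⅙)*6² = (⅙)*36 = 6)
c(S, Z) = 57 (c(S, Z) = (22 + 6) + 29 = 28 + 29 = 57)
(-31812 + c(20, -144)) + 24865 = (-31812 + 57) + 24865 = -31755 + 24865 = -6890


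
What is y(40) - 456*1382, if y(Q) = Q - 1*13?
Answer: -630165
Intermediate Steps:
y(Q) = -13 + Q (y(Q) = Q - 13 = -13 + Q)
y(40) - 456*1382 = (-13 + 40) - 456*1382 = 27 - 630192 = -630165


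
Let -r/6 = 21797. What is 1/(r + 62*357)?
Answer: -1/108648 ≈ -9.2040e-6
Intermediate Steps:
r = -130782 (r = -6*21797 = -130782)
1/(r + 62*357) = 1/(-130782 + 62*357) = 1/(-130782 + 22134) = 1/(-108648) = -1/108648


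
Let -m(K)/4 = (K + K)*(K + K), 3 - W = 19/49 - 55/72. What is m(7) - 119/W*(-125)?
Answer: 43140776/11911 ≈ 3621.9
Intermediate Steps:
W = 11911/3528 (W = 3 - (19/49 - 55/72) = 3 - 1*(-1327/3528) = 3 + 1327/3528 = 11911/3528 ≈ 3.3761)
m(K) = -16*K**2 (m(K) = -4*(K + K)*(K + K) = -4*2*K*2*K = -16*K**2)
m(7) - 119/W*(-125) = -16*7**2 - 119/11911/3528*(-125) = -16*49 - 119*3528/11911*(-125) = -784 - 419832/11911*(-125) = -784 + 52479000/11911 = 43140776/11911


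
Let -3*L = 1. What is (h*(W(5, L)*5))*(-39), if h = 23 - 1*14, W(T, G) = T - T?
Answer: 0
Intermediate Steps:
L = -⅓ (L = -⅓*1 = -⅓ ≈ -0.33333)
W(T, G) = 0
h = 9 (h = 23 - 14 = 9)
(h*(W(5, L)*5))*(-39) = (9*(0*5))*(-39) = (9*0)*(-39) = 0*(-39) = 0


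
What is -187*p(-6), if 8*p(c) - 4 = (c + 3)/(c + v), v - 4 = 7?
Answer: -3179/40 ≈ -79.475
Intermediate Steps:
v = 11 (v = 4 + 7 = 11)
p(c) = ½ + (3 + c)/(8*(11 + c)) (p(c) = ½ + ((c + 3)/(c + 11))/8 = ½ + ((3 + c)/(11 + c))/8 = ½ + (3 + c)/(8*(11 + c)))
-187*p(-6) = -187*(47 + 5*(-6))/(8*(11 - 6)) = -187*(47 - 30)/(8*5) = -187*17/(8*5) = -187*17/40 = -3179/40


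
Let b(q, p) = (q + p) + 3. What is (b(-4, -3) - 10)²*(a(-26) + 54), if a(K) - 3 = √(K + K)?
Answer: 11172 + 392*I*√13 ≈ 11172.0 + 1413.4*I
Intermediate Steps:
b(q, p) = 3 + p + q (b(q, p) = (p + q) + 3 = 3 + p + q)
a(K) = 3 + √2*√K (a(K) = 3 + √(K + K) = 3 + √(2*K) = 3 + √2*√K)
(b(-4, -3) - 10)²*(a(-26) + 54) = ((3 - 3 - 4) - 10)²*((3 + √2*√(-26)) + 54) = (-4 - 10)²*((3 + √2*(I*√26)) + 54) = (-14)²*((3 + 2*I*√13) + 54) = 196*(57 + 2*I*√13) = 11172 + 392*I*√13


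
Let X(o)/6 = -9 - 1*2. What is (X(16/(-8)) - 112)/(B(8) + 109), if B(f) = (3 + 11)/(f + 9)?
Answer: -3026/1867 ≈ -1.6208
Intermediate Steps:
X(o) = -66 (X(o) = 6*(-9 - 1*2) = 6*(-9 - 2) = 6*(-11) = -66)
B(f) = 14/(9 + f)
(X(16/(-8)) - 112)/(B(8) + 109) = (-66 - 112)/(14/(9 + 8) + 109) = -178/(14/17 + 109) = -178/1867/17 = -178*17/1867 = -3026/1867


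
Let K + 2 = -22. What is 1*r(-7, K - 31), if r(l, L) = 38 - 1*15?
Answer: 23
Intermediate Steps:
K = -24 (K = -2 - 22 = -24)
r(l, L) = 23 (r(l, L) = 38 - 15 = 23)
1*r(-7, K - 31) = 1*23 = 23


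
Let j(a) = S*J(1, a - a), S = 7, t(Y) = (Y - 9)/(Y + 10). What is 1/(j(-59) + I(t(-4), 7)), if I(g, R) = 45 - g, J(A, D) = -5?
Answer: 6/73 ≈ 0.082192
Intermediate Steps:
t(Y) = (-9 + Y)/(10 + Y)
j(a) = -35 (j(a) = 7*(-5) = -35)
1/(j(-59) + I(t(-4), 7)) = 1/(-35 + (45 - (-9 - 4)/(10 - 4))) = 1/(-35 + (45 - (-13)/6)) = 1/(-35 + (45 - 1*(-13/6))) = 1/(-35 + (45 + 13/6)) = 1/(-35 + 283/6) = 1/(73/6) = 6/73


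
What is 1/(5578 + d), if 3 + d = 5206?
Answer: 1/10781 ≈ 9.2756e-5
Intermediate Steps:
d = 5203 (d = -3 + 5206 = 5203)
1/(5578 + d) = 1/(5578 + 5203) = 1/10781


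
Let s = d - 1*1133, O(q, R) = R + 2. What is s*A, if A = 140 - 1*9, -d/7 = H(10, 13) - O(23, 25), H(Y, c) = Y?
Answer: -132834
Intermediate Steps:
O(q, R) = 2 + R
d = 119 (d = -7*(10 - (2 + 25)) = -7*(10 - 1*27) = -7*(10 - 27) = -7*(-17) = 119)
s = -1014 (s = 119 - 1*1133 = 119 - 1133 = -1014)
A = 131 (A = 140 - 9 = 131)
s*A = -1014*131 = -132834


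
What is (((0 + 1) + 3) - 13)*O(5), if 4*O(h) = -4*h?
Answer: 45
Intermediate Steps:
O(h) = -h (O(h) = (-4*h)/4 = -h)
(((0 + 1) + 3) - 13)*O(5) = (((0 + 1) + 3) - 13)*(-1*5) = ((1 + 3) - 13)*(-5) = (4 - 13)*(-5) = -9*(-5) = 45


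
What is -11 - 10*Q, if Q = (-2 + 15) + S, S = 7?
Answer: -211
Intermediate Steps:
Q = 20 (Q = (-2 + 15) + 7 = 13 + 7 = 20)
-11 - 10*Q = -11 - 10*20 = -11 - 200 = -211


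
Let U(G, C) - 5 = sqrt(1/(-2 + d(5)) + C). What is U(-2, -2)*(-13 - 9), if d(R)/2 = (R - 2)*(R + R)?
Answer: -110 - 11*I*sqrt(6670)/29 ≈ -110.0 - 30.978*I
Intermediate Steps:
d(R) = 4*R*(-2 + R) (d(R) = 2*((R - 2)*(R + R)) = 2*((-2 + R)*(2*R)) = 2*(2*R*(-2 + R)) = 4*R*(-2 + R))
U(G, C) = 5 + sqrt(1/58 + C) (U(G, C) = 5 + sqrt(1/(-2 + 4*5*(-2 + 5)) + C) = 5 + sqrt(1/(-2 + 4*5*3) + C) = 5 + sqrt(1/(-2 + 60) + C) = 5 + sqrt(1/58 + C))
U(-2, -2)*(-13 - 9) = (5 + sqrt(58 + 3364*(-2))/58)*(-13 - 9) = (5 + sqrt(58 - 6728)/58)*(-22) = (5 + sqrt(-6670)/58)*(-22) = (5 + (I*sqrt(6670))/58)*(-22) = (5 + I*sqrt(6670)/58)*(-22) = -110 - 11*I*sqrt(6670)/29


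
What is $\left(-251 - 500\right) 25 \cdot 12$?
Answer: $-225300$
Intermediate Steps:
$\left(-251 - 500\right) 25 \cdot 12 = \left(-751\right) 300 = -225300$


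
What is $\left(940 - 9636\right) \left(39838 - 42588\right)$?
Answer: $23914000$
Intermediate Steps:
$\left(940 - 9636\right) \left(39838 - 42588\right) = \left(-8696\right) \left(-2750\right) = 23914000$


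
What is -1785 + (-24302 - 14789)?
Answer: -40876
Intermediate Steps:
-1785 + (-24302 - 14789) = -1785 - 39091 = -40876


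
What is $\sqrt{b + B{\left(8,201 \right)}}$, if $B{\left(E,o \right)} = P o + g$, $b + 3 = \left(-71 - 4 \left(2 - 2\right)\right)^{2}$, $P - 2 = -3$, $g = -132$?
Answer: $\sqrt{4705} \approx 68.593$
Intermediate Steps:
$P = -1$ ($P = 2 - 3 = -1$)
$b = 5038$ ($b = -3 + \left(-71 - 4 \left(2 - 2\right)\right)^{2} = -3 + \left(-71 - 0\right)^{2} = -3 + \left(-71 + 0\right)^{2} = -3 + \left(-71\right)^{2} = -3 + 5041 = 5038$)
$B{\left(E,o \right)} = -132 - o$ ($B{\left(E,o \right)} = - o - 132 = -132 - o$)
$\sqrt{b + B{\left(8,201 \right)}} = \sqrt{5038 - 333} = \sqrt{4705}$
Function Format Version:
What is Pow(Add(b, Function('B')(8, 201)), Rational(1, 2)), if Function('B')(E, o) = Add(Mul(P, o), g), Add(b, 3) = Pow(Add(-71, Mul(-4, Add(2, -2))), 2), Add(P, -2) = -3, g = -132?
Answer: Pow(4705, Rational(1, 2)) ≈ 68.593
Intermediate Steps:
P = -1 (P = Add(2, -3) = -1)
b = 5038 (b = Add(-3, Pow(Add(-71, Mul(-4, Add(2, -2))), 2)) = Add(-3, Pow(Add(-71, Mul(-4, 0)), 2)) = Add(-3, Pow(Add(-71, 0), 2)) = Add(-3, Pow(-71, 2)) = Add(-3, 5041) = 5038)
Function('B')(E, o) = Add(-132, Mul(-1, o)) (Function('B')(E, o) = Add(Mul(-1, o), -132) = Add(-132, Mul(-1, o)))
Pow(Add(b, Function('B')(8, 201)), Rational(1, 2)) = Pow(Add(5038, Add(-132, Mul(-1, 201))), Rational(1, 2)) = Pow(Add(5038, Add(-132, -201)), Rational(1, 2)) = Pow(Add(5038, -333), Rational(1, 2)) = Pow(4705, Rational(1, 2))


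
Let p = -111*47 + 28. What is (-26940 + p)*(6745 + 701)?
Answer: -239232534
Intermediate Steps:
p = -5189 (p = -5217 + 28 = -5189)
(-26940 + p)*(6745 + 701) = (-26940 - 5189)*(6745 + 701) = -32129*7446 = -239232534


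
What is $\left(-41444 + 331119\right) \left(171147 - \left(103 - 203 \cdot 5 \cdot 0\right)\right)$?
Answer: $49547170700$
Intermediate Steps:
$\left(-41444 + 331119\right) \left(171147 - \left(103 - 203 \cdot 5 \cdot 0\right)\right) = 289675 \left(171147 + \left(203 \cdot 0 - 103\right)\right) = 289675 \left(171147 + \left(0 - 103\right)\right) = 289675 \left(171147 - 103\right) = 289675 \cdot 171044 = 49547170700$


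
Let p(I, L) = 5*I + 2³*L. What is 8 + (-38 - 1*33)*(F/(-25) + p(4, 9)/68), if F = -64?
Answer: -114673/425 ≈ -269.82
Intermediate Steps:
p(I, L) = 5*I + 8*L
8 + (-38 - 1*33)*(F/(-25) + p(4, 9)/68) = 8 + (-38 - 1*33)*(-64/(-25) + (5*4 + 8*9)/68) = 8 + (-38 - 33)*(-64*(-1/25) + (20 + 72)*(1/68)) = 8 - 71*(64/25 + 92*(1/68)) = 8 - 71*(64/25 + 23/17) = 8 - 71*1663/425 = 8 - 118073/425 = -114673/425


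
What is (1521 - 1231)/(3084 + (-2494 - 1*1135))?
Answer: -58/109 ≈ -0.53211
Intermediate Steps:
(1521 - 1231)/(3084 + (-2494 - 1*1135)) = 290/(3084 + (-2494 - 1135)) = 290/(3084 - 3629) = 290/(-545) = 290*(-1/545) = -58/109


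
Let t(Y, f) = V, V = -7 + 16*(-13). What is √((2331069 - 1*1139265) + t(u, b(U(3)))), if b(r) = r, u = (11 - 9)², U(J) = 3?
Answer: √1191589 ≈ 1091.6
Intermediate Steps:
V = -215 (V = -7 - 208 = -215)
u = 4 (u = 2² = 4)
t(Y, f) = -215
√((2331069 - 1*1139265) + t(u, b(U(3)))) = √((2331069 - 1*1139265) - 215) = √((2331069 - 1139265) - 215) = √(1191804 - 215) = √1191589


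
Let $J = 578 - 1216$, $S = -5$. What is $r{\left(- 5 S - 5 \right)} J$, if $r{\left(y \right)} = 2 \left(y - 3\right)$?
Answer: $-21692$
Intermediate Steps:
$r{\left(y \right)} = -6 + 2 y$ ($r{\left(y \right)} = 2 \left(-3 + y\right) = -6 + 2 y$)
$J = -638$
$r{\left(- 5 S - 5 \right)} J = \left(-6 + 2 \left(\left(-5\right) \left(-5\right) - 5\right)\right) \left(-638\right) = \left(-6 + 2 \left(25 - 5\right)\right) \left(-638\right) = \left(-6 + 2 \cdot 20\right) \left(-638\right) = \left(-6 + 40\right) \left(-638\right) = 34 \left(-638\right) = -21692$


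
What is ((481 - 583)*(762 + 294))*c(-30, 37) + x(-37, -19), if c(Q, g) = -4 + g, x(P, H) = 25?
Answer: -3554471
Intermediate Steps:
((481 - 583)*(762 + 294))*c(-30, 37) + x(-37, -19) = ((481 - 583)*(762 + 294))*(-4 + 37) + 25 = -102*1056*33 + 25 = -107712*33 + 25 = -3554496 + 25 = -3554471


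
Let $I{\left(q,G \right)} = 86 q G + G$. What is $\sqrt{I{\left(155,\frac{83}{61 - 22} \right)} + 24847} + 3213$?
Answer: $3213 + \frac{\sqrt{80944734}}{39} \approx 3443.7$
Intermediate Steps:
$I{\left(q,G \right)} = G + 86 G q$ ($I{\left(q,G \right)} = 86 G q + G = G + 86 G q$)
$\sqrt{I{\left(155,\frac{83}{61 - 22} \right)} + 24847} + 3213 = \sqrt{\frac{83}{61 - 22} \left(1 + 86 \cdot 155\right) + 24847} + 3213 = \sqrt{\frac{83}{39} \left(1 + 13330\right) + 24847} + 3213 = \sqrt{83 \cdot \frac{1}{39} \cdot 13331 + 24847} + 3213 = \sqrt{\frac{83}{39} \cdot 13331 + 24847} + 3213 = \sqrt{\frac{1106473}{39} + 24847} + 3213 = \sqrt{\frac{2075506}{39}} + 3213 = \frac{\sqrt{80944734}}{39} + 3213 = 3213 + \frac{\sqrt{80944734}}{39}$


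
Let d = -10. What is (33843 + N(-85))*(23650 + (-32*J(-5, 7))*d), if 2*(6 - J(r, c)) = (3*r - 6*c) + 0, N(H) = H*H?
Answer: 1424648920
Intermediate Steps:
N(H) = H**2
J(r, c) = 6 + 3*c - 3*r/2 (J(r, c) = 6 - ((3*r - 6*c) + 0)/2 = 6 - ((-6*c + 3*r) + 0)/2 = 6 - (-6*c + 3*r)/2 = 6 + (3*c - 3*r/2) = 6 + 3*c - 3*r/2)
(33843 + N(-85))*(23650 + (-32*J(-5, 7))*d) = (33843 + (-85)**2)*(23650 - 32*(6 + 3*7 - 3/2*(-5))*(-10)) = (33843 + 7225)*(23650 - 32*(6 + 21 + 15/2)*(-10)) = 41068*(23650 - 32*69/2*(-10)) = 41068*(23650 - 1104*(-10)) = 41068*(23650 + 11040) = 41068*34690 = 1424648920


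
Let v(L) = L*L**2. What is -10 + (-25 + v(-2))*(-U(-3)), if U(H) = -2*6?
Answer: -406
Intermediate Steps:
U(H) = -12
v(L) = L**3
-10 + (-25 + v(-2))*(-U(-3)) = -10 + (-25 + (-2)**3)*(-1*(-12)) = -10 + (-25 - 8)*12 = -10 - 33*12 = -10 - 396 = -406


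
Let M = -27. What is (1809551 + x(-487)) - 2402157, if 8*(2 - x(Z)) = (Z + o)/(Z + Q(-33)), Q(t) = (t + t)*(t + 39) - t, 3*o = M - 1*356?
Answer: -3022280861/5100 ≈ -5.9260e+5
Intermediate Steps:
o = -383/3 (o = (-27 - 1*356)/3 = (-27 - 356)/3 = (1/3)*(-383) = -383/3 ≈ -127.67)
Q(t) = -t + 2*t*(39 + t) (Q(t) = (2*t)*(39 + t) - t = 2*t*(39 + t) - t = -t + 2*t*(39 + t))
x(Z) = 2 - (-383/3 + Z)/(8*(-363 + Z)) (x(Z) = 2 - (Z - 383/3)/(8*(Z - 33*(77 + 2*(-33)))) = 2 - (-383/3 + Z)/(8*(Z - 33*(77 - 66))) = 2 - (-383/3 + Z)/(8*(Z - 33*11)) = 2 - (-383/3 + Z)/(8*(Z - 363)) = 2 - (-383/3 + Z)/(8*(-363 + Z)))
(1809551 + x(-487)) - 2402157 = (1809551 + (-17041 + 45*(-487))/(24*(-363 - 487))) - 2402157 = (1809551 + (1/24)*(-17041 - 21915)/(-850)) - 2402157 = (1809551 + (1/24)*(-1/850)*(-38956)) - 2402157 = (1809551 + 9739/5100) - 2402157 = 9228719839/5100 - 2402157 = -3022280861/5100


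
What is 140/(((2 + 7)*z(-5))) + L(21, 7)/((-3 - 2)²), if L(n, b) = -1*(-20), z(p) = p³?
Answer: 152/225 ≈ 0.67556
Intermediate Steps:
L(n, b) = 20
140/(((2 + 7)*z(-5))) + L(21, 7)/((-3 - 2)²) = 140/(((2 + 7)*(-5)³)) + 20/((-3 - 2)²) = 140/((9*(-125))) + 20/((-5)²) = 140/(-1125) + 20/25 = 140*(-1/1125) + 20*(1/25) = -28/225 + ⅘ = 152/225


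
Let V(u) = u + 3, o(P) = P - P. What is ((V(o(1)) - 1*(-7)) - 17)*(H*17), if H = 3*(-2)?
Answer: 714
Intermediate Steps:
H = -6
o(P) = 0
V(u) = 3 + u
((V(o(1)) - 1*(-7)) - 17)*(H*17) = (((3 + 0) - 1*(-7)) - 17)*(-6*17) = ((3 + 7) - 17)*(-102) = (10 - 17)*(-102) = -7*(-102) = 714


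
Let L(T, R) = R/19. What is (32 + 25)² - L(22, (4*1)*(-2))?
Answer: 61739/19 ≈ 3249.4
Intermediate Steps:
L(T, R) = R/19 (L(T, R) = R*(1/19) = R/19)
(32 + 25)² - L(22, (4*1)*(-2)) = (32 + 25)² - (4*1)*(-2)/19 = 57² - 4*(-2)/19 = 3249 - (-8)/19 = 3249 - 1*(-8/19) = 3249 + 8/19 = 61739/19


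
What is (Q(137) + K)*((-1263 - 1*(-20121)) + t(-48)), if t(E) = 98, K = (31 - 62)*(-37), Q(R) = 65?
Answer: 22974672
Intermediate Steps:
K = 1147 (K = -31*(-37) = 1147)
(Q(137) + K)*((-1263 - 1*(-20121)) + t(-48)) = (65 + 1147)*((-1263 - 1*(-20121)) + 98) = 1212*((-1263 + 20121) + 98) = 1212*(18858 + 98) = 1212*18956 = 22974672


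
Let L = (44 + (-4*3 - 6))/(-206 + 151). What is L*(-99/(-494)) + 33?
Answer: 3126/95 ≈ 32.905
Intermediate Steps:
L = -26/55 (L = (44 + (-12 - 6))/(-55) = (44 - 18)*(-1/55) = 26*(-1/55) = -26/55 ≈ -0.47273)
L*(-99/(-494)) + 33 = -(-234)/(5*(-494)) + 33 = -(-234)*(-1)/(5*494) + 33 = -26/55*99/494 + 33 = -9/95 + 33 = 3126/95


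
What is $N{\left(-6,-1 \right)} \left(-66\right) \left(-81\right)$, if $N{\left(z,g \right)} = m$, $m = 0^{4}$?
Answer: $0$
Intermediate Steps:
$m = 0$
$N{\left(z,g \right)} = 0$
$N{\left(-6,-1 \right)} \left(-66\right) \left(-81\right) = 0 \left(-66\right) \left(-81\right) = 0 \left(-81\right) = 0$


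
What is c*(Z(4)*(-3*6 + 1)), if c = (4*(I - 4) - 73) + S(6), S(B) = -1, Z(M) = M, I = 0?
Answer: 6120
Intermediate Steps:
c = -90 (c = (4*(0 - 4) - 73) - 1 = (4*(-4) - 73) - 1 = (-16 - 73) - 1 = -89 - 1 = -90)
c*(Z(4)*(-3*6 + 1)) = -360*(-3*6 + 1) = -360*(-18 + 1) = -360*(-17) = -90*(-68) = 6120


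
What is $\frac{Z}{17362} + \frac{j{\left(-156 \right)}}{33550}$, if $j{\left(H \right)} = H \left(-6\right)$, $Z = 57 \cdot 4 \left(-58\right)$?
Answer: $- \frac{106853592}{145623775} \approx -0.73376$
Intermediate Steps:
$Z = -13224$ ($Z = 57 \left(-232\right) = -13224$)
$j{\left(H \right)} = - 6 H$
$\frac{Z}{17362} + \frac{j{\left(-156 \right)}}{33550} = - \frac{13224}{17362} + \frac{\left(-6\right) \left(-156\right)}{33550} = \left(-13224\right) \frac{1}{17362} + 936 \cdot \frac{1}{33550} = - \frac{6612}{8681} + \frac{468}{16775} = - \frac{106853592}{145623775}$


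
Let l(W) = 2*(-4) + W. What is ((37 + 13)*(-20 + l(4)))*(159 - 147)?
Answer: -14400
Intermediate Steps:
l(W) = -8 + W
((37 + 13)*(-20 + l(4)))*(159 - 147) = ((37 + 13)*(-20 + (-8 + 4)))*(159 - 147) = (50*(-20 - 4))*12 = (50*(-24))*12 = -1200*12 = -14400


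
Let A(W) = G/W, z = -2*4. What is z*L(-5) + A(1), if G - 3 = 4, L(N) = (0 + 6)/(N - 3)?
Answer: 13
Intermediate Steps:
z = -8
L(N) = 6/(-3 + N)
G = 7 (G = 3 + 4 = 7)
A(W) = 7/W
z*L(-5) + A(1) = -48/(-3 - 5) + 7/1 = -48/(-8) + 7*1 = -48*(-1)/8 + 7 = -8*(-¾) + 7 = 6 + 7 = 13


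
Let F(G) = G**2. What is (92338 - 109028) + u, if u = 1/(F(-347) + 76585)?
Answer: -3287829859/196994 ≈ -16690.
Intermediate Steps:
u = 1/196994 (u = 1/((-347)**2 + 76585) = 1/(120409 + 76585) = 1/196994 ≈ 5.0763e-6)
(92338 - 109028) + u = (92338 - 109028) + 1/196994 = -16690 + 1/196994 = -3287829859/196994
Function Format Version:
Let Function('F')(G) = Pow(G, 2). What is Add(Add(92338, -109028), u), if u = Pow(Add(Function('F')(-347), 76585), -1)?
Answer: Rational(-3287829859, 196994) ≈ -16690.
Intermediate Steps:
u = Rational(1, 196994) (u = Pow(Add(Pow(-347, 2), 76585), -1) = Pow(Add(120409, 76585), -1) = Pow(196994, -1) = Rational(1, 196994) ≈ 5.0763e-6)
Add(Add(92338, -109028), u) = Add(Add(92338, -109028), Rational(1, 196994)) = Add(-16690, Rational(1, 196994)) = Rational(-3287829859, 196994)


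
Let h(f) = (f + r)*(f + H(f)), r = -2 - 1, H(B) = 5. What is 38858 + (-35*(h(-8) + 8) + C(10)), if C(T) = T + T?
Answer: 37443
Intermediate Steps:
C(T) = 2*T
r = -3
h(f) = (-3 + f)*(5 + f) (h(f) = (f - 3)*(f + 5) = (-3 + f)*(5 + f))
38858 + (-35*(h(-8) + 8) + C(10)) = 38858 + (-35*((-15 + (-8)² + 2*(-8)) + 8) + 2*10) = 38858 + (-35*((-15 + 64 - 16) + 8) + 20) = 38858 + (-35*(33 + 8) + 20) = 38858 + (-35*41 + 20) = 38858 + (-1435 + 20) = 38858 - 1415 = 37443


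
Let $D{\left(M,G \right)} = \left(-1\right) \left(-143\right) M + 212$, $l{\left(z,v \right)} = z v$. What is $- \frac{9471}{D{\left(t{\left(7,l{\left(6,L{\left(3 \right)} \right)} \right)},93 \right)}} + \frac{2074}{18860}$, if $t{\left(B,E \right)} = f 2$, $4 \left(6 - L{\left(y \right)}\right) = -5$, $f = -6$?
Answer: $\frac{45435589}{7091360} \approx 6.4072$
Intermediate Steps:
$L{\left(y \right)} = \frac{29}{4}$ ($L{\left(y \right)} = 6 - - \frac{5}{4} = 6 + \frac{5}{4} = \frac{29}{4}$)
$l{\left(z,v \right)} = v z$
$t{\left(B,E \right)} = -12$ ($t{\left(B,E \right)} = \left(-6\right) 2 = -12$)
$D{\left(M,G \right)} = 212 + 143 M$ ($D{\left(M,G \right)} = 143 M + 212 = 212 + 143 M$)
$- \frac{9471}{D{\left(t{\left(7,l{\left(6,L{\left(3 \right)} \right)} \right)},93 \right)}} + \frac{2074}{18860} = - \frac{9471}{212 + 143 \left(-12\right)} + \frac{2074}{18860} = - \frac{9471}{212 - 1716} + 2074 \cdot \frac{1}{18860} = - \frac{9471}{-1504} + \frac{1037}{9430} = \left(-9471\right) \left(- \frac{1}{1504}\right) + \frac{1037}{9430} = \frac{9471}{1504} + \frac{1037}{9430} = \frac{45435589}{7091360}$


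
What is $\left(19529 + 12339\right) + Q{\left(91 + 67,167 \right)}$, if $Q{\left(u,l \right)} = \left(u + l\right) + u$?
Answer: $32351$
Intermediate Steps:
$Q{\left(u,l \right)} = l + 2 u$ ($Q{\left(u,l \right)} = \left(l + u\right) + u = l + 2 u$)
$\left(19529 + 12339\right) + Q{\left(91 + 67,167 \right)} = \left(19529 + 12339\right) + \left(167 + 2 \left(91 + 67\right)\right) = 31868 + \left(167 + 2 \cdot 158\right) = 31868 + \left(167 + 316\right) = 31868 + 483 = 32351$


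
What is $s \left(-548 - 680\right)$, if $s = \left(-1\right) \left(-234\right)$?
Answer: $-287352$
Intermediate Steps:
$s = 234$
$s \left(-548 - 680\right) = 234 \left(-548 - 680\right) = 234 \left(-1228\right) = -287352$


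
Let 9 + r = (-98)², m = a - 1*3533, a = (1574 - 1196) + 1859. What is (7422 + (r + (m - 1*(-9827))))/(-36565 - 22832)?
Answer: -8516/19799 ≈ -0.43012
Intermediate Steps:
a = 2237 (a = 378 + 1859 = 2237)
m = -1296 (m = 2237 - 1*3533 = 2237 - 3533 = -1296)
r = 9595 (r = -9 + (-98)² = -9 + 9604 = 9595)
(7422 + (r + (m - 1*(-9827))))/(-36565 - 22832) = (7422 + (9595 + (-1296 - 1*(-9827))))/(-36565 - 22832) = (7422 + (9595 + (-1296 + 9827)))/(-59397) = (7422 + (9595 + 8531))*(-1/59397) = (7422 + 18126)*(-1/59397) = 25548*(-1/59397) = -8516/19799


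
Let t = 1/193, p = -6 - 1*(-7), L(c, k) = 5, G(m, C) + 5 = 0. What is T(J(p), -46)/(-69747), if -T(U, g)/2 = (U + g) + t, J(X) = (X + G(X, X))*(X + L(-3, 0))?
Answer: -9006/4487057 ≈ -0.0020071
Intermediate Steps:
G(m, C) = -5 (G(m, C) = -5 + 0 = -5)
p = 1 (p = -6 + 7 = 1)
J(X) = (-5 + X)*(5 + X) (J(X) = (X - 5)*(X + 5) = (-5 + X)*(5 + X))
t = 1/193 ≈ 0.0051813
T(U, g) = -2/193 - 2*U - 2*g (T(U, g) = -2*((U + g) + 1/193) = -2*(1/193 + U + g) = -2/193 - 2*U - 2*g)
T(J(p), -46)/(-69747) = (-2/193 - 2*(-25 + 1²) - 2*(-46))/(-69747) = (-2/193 - 2*(-25 + 1) + 92)*(-1/69747) = (-2/193 - 2*(-24) + 92)*(-1/69747) = (-2/193 + 48 + 92)*(-1/69747) = (27018/193)*(-1/69747) = -9006/4487057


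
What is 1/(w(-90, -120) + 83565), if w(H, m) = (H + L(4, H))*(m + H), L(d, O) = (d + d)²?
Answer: 1/89025 ≈ 1.1233e-5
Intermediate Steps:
L(d, O) = 4*d² (L(d, O) = (2*d)² = 4*d²)
w(H, m) = (64 + H)*(H + m) (w(H, m) = (H + 4*4²)*(m + H) = (H + 4*16)*(H + m) = (H + 64)*(H + m) = (64 + H)*(H + m))
1/(w(-90, -120) + 83565) = 1/(((-90)² + 64*(-90) + 64*(-120) - 90*(-120)) + 83565) = 1/((8100 - 5760 - 7680 + 10800) + 83565) = 1/(5460 + 83565) = 1/89025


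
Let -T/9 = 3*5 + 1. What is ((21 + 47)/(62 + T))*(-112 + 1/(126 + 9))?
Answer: 514046/5535 ≈ 92.872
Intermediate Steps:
T = -144 (T = -9*(3*5 + 1) = -9*(15 + 1) = -9*16 = -144)
((21 + 47)/(62 + T))*(-112 + 1/(126 + 9)) = ((21 + 47)/(62 - 144))*(-112 + 1/(126 + 9)) = (68/(-82))*(-112 + 1/135) = (68*(-1/82))*(-112 + 1/135) = -34/41*(-15119/135) = 514046/5535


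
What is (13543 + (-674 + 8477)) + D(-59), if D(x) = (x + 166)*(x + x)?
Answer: 8720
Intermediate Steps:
D(x) = 2*x*(166 + x) (D(x) = (166 + x)*(2*x) = 2*x*(166 + x))
(13543 + (-674 + 8477)) + D(-59) = (13543 + (-674 + 8477)) + 2*(-59)*(166 - 59) = (13543 + 7803) + 2*(-59)*107 = 21346 - 12626 = 8720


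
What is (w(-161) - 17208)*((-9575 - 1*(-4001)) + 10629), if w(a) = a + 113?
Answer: -87229080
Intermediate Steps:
w(a) = 113 + a
(w(-161) - 17208)*((-9575 - 1*(-4001)) + 10629) = ((113 - 161) - 17208)*((-9575 - 1*(-4001)) + 10629) = (-48 - 17208)*((-9575 + 4001) + 10629) = -17256*(-5574 + 10629) = -17256*5055 = -87229080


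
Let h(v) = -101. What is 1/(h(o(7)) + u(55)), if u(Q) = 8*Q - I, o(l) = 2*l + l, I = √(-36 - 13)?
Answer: 339/114970 + 7*I/114970 ≈ 0.0029486 + 6.0885e-5*I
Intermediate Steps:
I = 7*I (I = √(-49) = 7*I ≈ 7.0*I)
o(l) = 3*l
u(Q) = -7*I + 8*Q (u(Q) = 8*Q - 7*I = -7*I + 8*Q)
1/(h(o(7)) + u(55)) = 1/(-101 + (-7*I + 8*55)) = 1/(-101 + (-7*I + 440)) = 1/(-101 + (440 - 7*I)) = 1/(339 - 7*I) = (339 + 7*I)/114970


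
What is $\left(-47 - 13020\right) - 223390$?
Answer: $-236457$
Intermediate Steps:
$\left(-47 - 13020\right) - 223390 = -13067 - 223390 = -236457$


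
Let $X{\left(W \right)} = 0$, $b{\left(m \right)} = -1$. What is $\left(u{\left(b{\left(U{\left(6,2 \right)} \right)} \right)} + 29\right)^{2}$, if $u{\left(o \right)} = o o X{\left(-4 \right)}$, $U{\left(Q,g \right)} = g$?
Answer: $841$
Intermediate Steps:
$u{\left(o \right)} = 0$ ($u{\left(o \right)} = o o 0 = o^{2} \cdot 0 = 0$)
$\left(u{\left(b{\left(U{\left(6,2 \right)} \right)} \right)} + 29\right)^{2} = \left(0 + 29\right)^{2} = 29^{2} = 841$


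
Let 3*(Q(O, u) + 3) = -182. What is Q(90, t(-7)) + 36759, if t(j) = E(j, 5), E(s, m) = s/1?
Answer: 110086/3 ≈ 36695.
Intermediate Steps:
E(s, m) = s (E(s, m) = s*1 = s)
t(j) = j
Q(O, u) = -191/3 (Q(O, u) = -3 + (⅓)*(-182) = -3 - 182/3 = -191/3)
Q(90, t(-7)) + 36759 = -191/3 + 36759 = 110086/3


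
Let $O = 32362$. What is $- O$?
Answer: $-32362$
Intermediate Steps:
$- O = \left(-1\right) 32362 = -32362$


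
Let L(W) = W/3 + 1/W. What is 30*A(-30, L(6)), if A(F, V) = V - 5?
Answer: -85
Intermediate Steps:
L(W) = 1/W + W/3 (L(W) = W*(⅓) + 1/W = W/3 + 1/W = 1/W + W/3)
A(F, V) = -5 + V
30*A(-30, L(6)) = 30*(-5 + (1/6 + (⅓)*6)) = 30*(-5 + (⅙ + 2)) = 30*(-5 + 13/6) = 30*(-17/6) = -85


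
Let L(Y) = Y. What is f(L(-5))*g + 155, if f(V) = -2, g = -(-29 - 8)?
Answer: 81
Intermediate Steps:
g = 37 (g = -1*(-37) = 37)
f(L(-5))*g + 155 = -2*37 + 155 = -74 + 155 = 81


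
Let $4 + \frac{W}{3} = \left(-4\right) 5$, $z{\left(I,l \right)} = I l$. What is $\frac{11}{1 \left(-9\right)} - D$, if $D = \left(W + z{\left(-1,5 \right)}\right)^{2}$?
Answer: $- \frac{53372}{9} \approx -5930.2$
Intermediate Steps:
$W = -72$ ($W = -12 + 3 \left(\left(-4\right) 5\right) = -12 + 3 \left(-20\right) = -12 - 60 = -72$)
$D = 5929$ ($D = \left(-72 - 5\right)^{2} = \left(-77\right)^{2} = 5929$)
$\frac{11}{1 \left(-9\right)} - D = \frac{11}{1 \left(-9\right)} - 5929 = \frac{11}{-9} - 5929 = 11 \left(- \frac{1}{9}\right) - 5929 = - \frac{11}{9} - 5929 = - \frac{53372}{9}$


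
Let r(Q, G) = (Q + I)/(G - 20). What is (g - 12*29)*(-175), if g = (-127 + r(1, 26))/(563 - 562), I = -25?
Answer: 83825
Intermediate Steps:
r(Q, G) = (-25 + Q)/(-20 + G) (r(Q, G) = (Q - 25)/(G - 20) = (-25 + Q)/(-20 + G))
g = -131 (g = (-127 + (-25 + 1)/(-20 + 26))/(563 - 562) = (-127 - 24/6)/1 = (-127 + (⅙)*(-24))*1 = (-127 - 4)*1 = -131*1 = -131)
(g - 12*29)*(-175) = (-131 - 12*29)*(-175) = (-131 - 348)*(-175) = -479*(-175) = 83825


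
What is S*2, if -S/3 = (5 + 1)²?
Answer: -216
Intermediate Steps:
S = -108 (S = -3*(5 + 1)² = -3*6² = -3*36 = -108)
S*2 = -108*2 = -216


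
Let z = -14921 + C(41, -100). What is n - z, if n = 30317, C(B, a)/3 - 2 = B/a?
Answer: 4523323/100 ≈ 45233.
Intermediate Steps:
C(B, a) = 6 + 3*B/a (C(B, a) = 6 + 3*(B/a) = 6 + 3*B/a)
z = -1491623/100 (z = -14921 + (6 + 3*41/(-100)) = -14921 + (6 + 3*41*(-1/100)) = -14921 + (6 - 123/100) = -14921 + 477/100 = -1491623/100 ≈ -14916.)
n - z = 30317 - 1*(-1491623/100) = 30317 + 1491623/100 = 4523323/100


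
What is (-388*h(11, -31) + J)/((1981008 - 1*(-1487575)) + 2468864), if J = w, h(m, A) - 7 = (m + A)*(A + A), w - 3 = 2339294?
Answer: 618487/1979149 ≈ 0.31250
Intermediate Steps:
w = 2339297 (w = 3 + 2339294 = 2339297)
h(m, A) = 7 + 2*A*(A + m) (h(m, A) = 7 + (m + A)*(A + A) = 7 + (A + m)*(2*A) = 7 + 2*A*(A + m))
J = 2339297
(-388*h(11, -31) + J)/((1981008 - 1*(-1487575)) + 2468864) = (-388*(7 + 2*(-31)² + 2*(-31)*11) + 2339297)/((1981008 - 1*(-1487575)) + 2468864) = (-388*(7 + 2*961 - 682) + 2339297)/((1981008 + 1487575) + 2468864) = (-388*(7 + 1922 - 682) + 2339297)/(3468583 + 2468864) = (-388*1247 + 2339297)/5937447 = (-483836 + 2339297)*(1/5937447) = 1855461*(1/5937447) = 618487/1979149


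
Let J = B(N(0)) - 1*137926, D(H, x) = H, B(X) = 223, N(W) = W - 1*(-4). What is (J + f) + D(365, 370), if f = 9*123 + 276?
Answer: -135955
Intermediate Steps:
N(W) = 4 + W (N(W) = W + 4 = 4 + W)
f = 1383 (f = 1107 + 276 = 1383)
J = -137703 (J = 223 - 1*137926 = 223 - 137926 = -137703)
(J + f) + D(365, 370) = (-137703 + 1383) + 365 = -136320 + 365 = -135955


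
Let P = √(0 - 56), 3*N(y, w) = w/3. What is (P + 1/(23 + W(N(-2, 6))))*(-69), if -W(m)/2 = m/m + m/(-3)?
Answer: -621/193 - 138*I*√14 ≈ -3.2176 - 516.35*I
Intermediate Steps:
N(y, w) = w/9 (N(y, w) = (w/3)/3 = w/9)
P = 2*I*√14 (P = √(-56) = 2*I*√14 ≈ 7.4833*I)
W(m) = -2 + 2*m/3 (W(m) = -2*(m/m + m/(-3)) = -2*(1 + m*(-⅓)) = -2*(1 - m/3) = -2 + 2*m/3)
(P + 1/(23 + W(N(-2, 6))))*(-69) = (2*I*√14 + 1/(23 + (-2 + 2*((⅑)*6)/3)))*(-69) = (2*I*√14 + 1/(23 + (-2 + (⅔)*(⅔))))*(-69) = (2*I*√14 + 1/(23 + (-2 + 4/9)))*(-69) = (2*I*√14 + 1/(23 - 14/9))*(-69) = (2*I*√14 + 1/(193/9))*(-69) = (2*I*√14 + 9/193)*(-69) = (9/193 + 2*I*√14)*(-69) = -621/193 - 138*I*√14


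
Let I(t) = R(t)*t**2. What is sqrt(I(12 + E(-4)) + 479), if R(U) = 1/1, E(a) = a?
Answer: sqrt(543) ≈ 23.302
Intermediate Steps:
R(U) = 1
I(t) = t**2 (I(t) = 1*t**2 = t**2)
sqrt(I(12 + E(-4)) + 479) = sqrt((12 - 4)**2 + 479) = sqrt(8**2 + 479) = sqrt(64 + 479) = sqrt(543)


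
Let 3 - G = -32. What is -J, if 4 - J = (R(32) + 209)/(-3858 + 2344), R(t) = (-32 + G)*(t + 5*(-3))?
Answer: -3158/757 ≈ -4.1717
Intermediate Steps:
G = 35 (G = 3 - 1*(-32) = 3 + 32 = 35)
R(t) = -45 + 3*t (R(t) = (-32 + 35)*(t + 5*(-3)) = 3*(t - 15) = 3*(-15 + t) = -45 + 3*t)
J = 3158/757 (J = 4 - ((-45 + 3*32) + 209)/(-3858 + 2344) = 4 - ((-45 + 96) + 209)/(-1514) = 4 - (51 + 209)*(-1)/1514 = 4 - 260*(-1)/1514 = 4 - 1*(-130/757) = 4 + 130/757 = 3158/757 ≈ 4.1717)
-J = -1*3158/757 = -3158/757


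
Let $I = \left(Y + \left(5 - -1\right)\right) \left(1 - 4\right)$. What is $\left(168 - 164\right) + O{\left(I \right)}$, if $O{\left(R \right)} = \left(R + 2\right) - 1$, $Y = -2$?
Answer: $-7$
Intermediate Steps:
$I = -12$ ($I = \left(-2 + \left(5 - -1\right)\right) \left(1 - 4\right) = \left(-2 + \left(5 + 1\right)\right) \left(-3\right) = \left(-2 + 6\right) \left(-3\right) = 4 \left(-3\right) = -12$)
$O{\left(R \right)} = 1 + R$ ($O{\left(R \right)} = \left(2 + R\right) - 1 = 1 + R$)
$\left(168 - 164\right) + O{\left(I \right)} = \left(168 - 164\right) + \left(1 - 12\right) = 4 - 11 = -7$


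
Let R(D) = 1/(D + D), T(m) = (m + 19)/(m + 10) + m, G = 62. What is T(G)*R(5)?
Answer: 101/16 ≈ 6.3125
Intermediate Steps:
T(m) = m + (19 + m)/(10 + m) (T(m) = (19 + m)/(10 + m) + m = m + (19 + m)/(10 + m))
R(D) = 1/(2*D)
T(G)*R(5) = ((19 + 62² + 11*62)/(10 + 62))*((½)/5) = ((19 + 3844 + 682)/72)*((½)*(⅕)) = ((1/72)*4545)*(⅒) = (505/8)*(⅒) = 101/16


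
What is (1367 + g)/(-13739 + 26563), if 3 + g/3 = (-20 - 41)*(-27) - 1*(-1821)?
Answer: 5881/6412 ≈ 0.91719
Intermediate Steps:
g = 10395 (g = -9 + 3*((-20 - 41)*(-27) - 1*(-1821)) = -9 + 3*(-61*(-27) + 1821) = -9 + 3*(1647 + 1821) = -9 + 3*3468 = -9 + 10404 = 10395)
(1367 + g)/(-13739 + 26563) = (1367 + 10395)/(-13739 + 26563) = 11762/12824 = 11762*(1/12824) = 5881/6412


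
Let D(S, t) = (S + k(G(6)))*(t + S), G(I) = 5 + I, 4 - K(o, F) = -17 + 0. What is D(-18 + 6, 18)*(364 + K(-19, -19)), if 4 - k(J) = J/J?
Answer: -20790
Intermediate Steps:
K(o, F) = 21 (K(o, F) = 4 - (-17 + 0) = 4 - 1*(-17) = 4 + 17 = 21)
k(J) = 3 (k(J) = 4 - J/J = 4 - 1*1 = 4 - 1 = 3)
D(S, t) = (3 + S)*(S + t) (D(S, t) = (S + 3)*(t + S) = (3 + S)*(S + t))
D(-18 + 6, 18)*(364 + K(-19, -19)) = ((-18 + 6)**2 + 3*(-18 + 6) + 3*18 + (-18 + 6)*18)*(364 + 21) = ((-12)**2 + 3*(-12) + 54 - 12*18)*385 = (144 - 36 + 54 - 216)*385 = -54*385 = -20790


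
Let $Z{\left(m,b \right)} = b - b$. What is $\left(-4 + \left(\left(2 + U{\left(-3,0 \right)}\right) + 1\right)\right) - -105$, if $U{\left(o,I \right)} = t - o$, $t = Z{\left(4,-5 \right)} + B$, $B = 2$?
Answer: $109$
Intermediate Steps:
$Z{\left(m,b \right)} = 0$
$t = 2$ ($t = 0 + 2 = 2$)
$U{\left(o,I \right)} = 2 - o$
$\left(-4 + \left(\left(2 + U{\left(-3,0 \right)}\right) + 1\right)\right) - -105 = \left(-4 + \left(\left(2 + \left(2 - -3\right)\right) + 1\right)\right) - -105 = \left(-4 + \left(\left(2 + \left(2 + 3\right)\right) + 1\right)\right) + 105 = \left(-4 + \left(\left(2 + 5\right) + 1\right)\right) + 105 = \left(-4 + \left(7 + 1\right)\right) + 105 = \left(-4 + 8\right) + 105 = 4 + 105 = 109$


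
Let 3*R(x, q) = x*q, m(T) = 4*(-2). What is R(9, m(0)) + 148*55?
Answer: 8116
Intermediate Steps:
m(T) = -8
R(x, q) = q*x/3 (R(x, q) = (x*q)/3 = (q*x)/3 = q*x/3)
R(9, m(0)) + 148*55 = (⅓)*(-8)*9 + 148*55 = -24 + 8140 = 8116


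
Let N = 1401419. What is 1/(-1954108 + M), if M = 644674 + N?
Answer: 1/91985 ≈ 1.0871e-5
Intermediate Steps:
M = 2046093 (M = 644674 + 1401419 = 2046093)
1/(-1954108 + M) = 1/(-1954108 + 2046093) = 1/91985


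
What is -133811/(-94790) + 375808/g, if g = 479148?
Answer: 24934528337/11354609730 ≈ 2.1960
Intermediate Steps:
-133811/(-94790) + 375808/g = -133811/(-94790) + 375808/479148 = -133811*(-1/94790) + 375808*(1/479148) = 133811/94790 + 93952/119787 = 24934528337/11354609730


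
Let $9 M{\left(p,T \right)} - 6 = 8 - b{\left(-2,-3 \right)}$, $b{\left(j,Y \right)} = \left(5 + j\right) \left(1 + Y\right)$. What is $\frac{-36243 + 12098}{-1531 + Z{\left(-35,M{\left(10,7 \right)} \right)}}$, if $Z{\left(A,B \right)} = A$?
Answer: $\frac{24145}{1566} \approx 15.418$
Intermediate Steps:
$b{\left(j,Y \right)} = \left(1 + Y\right) \left(5 + j\right)$
$M{\left(p,T \right)} = \frac{20}{9}$ ($M{\left(p,T \right)} = \frac{2}{3} + \frac{8 - \left(5 - 2 + 5 \left(-3\right) - -6\right)}{9} = \frac{2}{3} + \frac{8 - \left(5 - 2 - 15 + 6\right)}{9} = \frac{2}{3} + \frac{8 - -6}{9} = \frac{2}{3} + \frac{8 + 6}{9} = \frac{2}{3} + \frac{1}{9} \cdot 14 = \frac{2}{3} + \frac{14}{9} = \frac{20}{9}$)
$\frac{-36243 + 12098}{-1531 + Z{\left(-35,M{\left(10,7 \right)} \right)}} = \frac{-36243 + 12098}{-1531 - 35} = - \frac{24145}{-1566} = \left(-24145\right) \left(- \frac{1}{1566}\right) = \frac{24145}{1566}$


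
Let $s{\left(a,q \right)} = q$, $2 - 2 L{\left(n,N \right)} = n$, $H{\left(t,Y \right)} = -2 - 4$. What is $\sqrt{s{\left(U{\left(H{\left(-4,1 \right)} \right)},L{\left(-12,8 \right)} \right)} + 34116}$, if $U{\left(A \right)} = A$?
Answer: $\sqrt{34123} \approx 184.72$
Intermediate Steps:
$H{\left(t,Y \right)} = -6$ ($H{\left(t,Y \right)} = -2 - 4 = -6$)
$L{\left(n,N \right)} = 1 - \frac{n}{2}$
$\sqrt{s{\left(U{\left(H{\left(-4,1 \right)} \right)},L{\left(-12,8 \right)} \right)} + 34116} = \sqrt{\left(1 - -6\right) + 34116} = \sqrt{\left(1 + 6\right) + 34116} = \sqrt{7 + 34116} = \sqrt{34123}$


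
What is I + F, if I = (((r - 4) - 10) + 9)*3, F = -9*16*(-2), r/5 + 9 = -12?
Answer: -42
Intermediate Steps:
r = -105 (r = -45 + 5*(-12) = -45 - 60 = -105)
F = 288 (F = -144*(-2) = 288)
I = -330 (I = (((-105 - 4) - 10) + 9)*3 = ((-109 - 10) + 9)*3 = (-119 + 9)*3 = -110*3 = -330)
I + F = -330 + 288 = -42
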